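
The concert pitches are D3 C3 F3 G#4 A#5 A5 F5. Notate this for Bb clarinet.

E3 D3 G3 A#4 B#5 B5 G5

The Bb clarinet sounds a major second below written, so the written part must be a major second above concert — transpose each note up.
D3 gives E3
C3 gives D3
F3 gives G3
G#4 gives A#4
A#5 gives B#5
A5 gives B5
F5 gives G5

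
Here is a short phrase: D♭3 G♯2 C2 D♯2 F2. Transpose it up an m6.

Bbb3 E3 Ab2 B2 Db3

A minor sixth up from Db3 gives Bbb3.
A minor sixth up from G#2 gives E3.
C2 up a minor sixth is Ab2.
A minor sixth up from D#2 gives B2.
F2 up a minor sixth is Db3.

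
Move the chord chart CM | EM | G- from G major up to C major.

G major up to C major is a perfect fourth; each chord root moves by that interval while the quality stays the same.
CM: root C up a perfect fourth → F, giving FM.
EM: root E up a perfect fourth → A, giving AM.
G-: root G up a perfect fourth → C, giving C-.

FM AM C-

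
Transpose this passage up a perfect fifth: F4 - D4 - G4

F4 to C5
D4 to A4
G4 to D5

C5 A4 D5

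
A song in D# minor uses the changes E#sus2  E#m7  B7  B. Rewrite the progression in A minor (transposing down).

Bsus2 Bm7 F7 F

D# minor down to A minor is an augmented fourth; each chord root moves by that interval while the quality stays the same.
E#sus2: root E# down an augmented fourth → B, giving Bsus2.
E#m7: root E# down an augmented fourth → B, giving Bm7.
B7: root B down an augmented fourth → F, giving F7.
B: root B down an augmented fourth → F, giving F.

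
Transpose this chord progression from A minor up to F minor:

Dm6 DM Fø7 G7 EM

A minor up to F minor is a minor sixth; each chord root moves by that interval while the quality stays the same.
Dm6: root D up a minor sixth → Bb, giving Bbm6.
DM: root D up a minor sixth → Bb, giving BbM.
Fø7: root F up a minor sixth → Db, giving Dbø7.
G7: root G up a minor sixth → Eb, giving Eb7.
EM: root E up a minor sixth → C, giving CM.

Bbm6 BbM Dbø7 Eb7 CM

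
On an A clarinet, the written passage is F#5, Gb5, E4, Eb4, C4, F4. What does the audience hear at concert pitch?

D#5 Eb5 C#4 C4 A3 D4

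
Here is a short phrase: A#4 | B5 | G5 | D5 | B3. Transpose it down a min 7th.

B#3 C#5 A4 E4 C#3

A#4 → B#3
B5 → C#5
G5 → A4
D5 → E4
B3 → C#3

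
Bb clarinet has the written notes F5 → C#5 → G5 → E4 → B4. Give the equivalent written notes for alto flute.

Ab5 E5 Bb5 G4 D5

First find concert pitch: the Bb clarinet sounds a major second below written, so F5 C#5 G5 E4 B4 sounds Eb5 B4 F5 D4 A4.
Then write for alto flute: it sounds a perfect fourth below written, so the part must be a perfect fourth above concert.
Eb5 → Ab5
B4 → E5
F5 → Bb5
D4 → G4
A4 → D5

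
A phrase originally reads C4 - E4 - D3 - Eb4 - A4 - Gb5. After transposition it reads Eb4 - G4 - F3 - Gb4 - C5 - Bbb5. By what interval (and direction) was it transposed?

up a minor third

Take the first pair: C4 → Eb4. C to E spans 3 letter names, so the interval is some kind of third.
C4 to Eb4 is 3 semitones, which makes it a minor third; the second version is higher, so the direction is up.
Checking another pair — Gb5 → Bbb5 — gives the same interval.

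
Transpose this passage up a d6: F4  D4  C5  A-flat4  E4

F4 becomes Dbb5
D4 becomes Bbb4
C5 becomes Abb5
Ab4 becomes Fbb5
E4 becomes Cb5

Dbb5 Bbb4 Abb5 Fbb5 Cb5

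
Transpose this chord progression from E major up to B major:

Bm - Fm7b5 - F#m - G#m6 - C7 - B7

F#m Cm7b5 C#m D#m6 G7 F#7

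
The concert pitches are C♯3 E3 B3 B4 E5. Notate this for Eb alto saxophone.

A#3 C#4 G#4 G#5 C#6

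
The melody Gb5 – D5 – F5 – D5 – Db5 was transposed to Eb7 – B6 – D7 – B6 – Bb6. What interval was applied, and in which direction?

up a major thirteenth

From Gb5 to Eb7 is 13 letter names — a thirteenth of some quality.
Gb5 to Eb7 is 21 semitones, which makes it a major thirteenth; the second version is higher, so the direction is up.
Checking another pair — Db5 → Bb6 — gives the same interval.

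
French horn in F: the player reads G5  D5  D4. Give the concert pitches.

C5 G4 G3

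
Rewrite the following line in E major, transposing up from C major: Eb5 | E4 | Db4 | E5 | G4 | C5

G5 G#4 F4 G#5 B4 E5

C major to E major up is a major third, so every note moves up by that interval.
Eb5 gives G5
E4 gives G#4
Db4 gives F4
E5 gives G#5
G4 gives B4
C5 gives E5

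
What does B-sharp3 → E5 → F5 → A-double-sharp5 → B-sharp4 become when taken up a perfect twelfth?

F##5 B6 C7 E##7 F##6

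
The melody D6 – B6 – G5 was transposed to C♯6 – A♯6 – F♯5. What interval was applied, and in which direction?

down a minor second

From D6 to C#6 is 2 letter names — a second of some quality.
C#6 to D6 is 1 semitone, which makes it a minor second; the second version is lower, so the direction is down.
Checking another pair — G5 → F#5 — gives the same interval.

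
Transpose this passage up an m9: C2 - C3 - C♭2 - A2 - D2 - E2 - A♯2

Db3 Db4 Dbb3 Bb3 Eb3 F3 B3

C2: a ninth up reaches D, and 13 semitones makes it Db3.
A minor ninth up from C3 gives Db4.
Cb2 up a minor ninth is Dbb3.
A minor ninth up from A2 gives Bb3.
A minor ninth up from D2 gives Eb3.
A minor ninth up from E2 gives F3.
A minor ninth up from A#2 gives B3.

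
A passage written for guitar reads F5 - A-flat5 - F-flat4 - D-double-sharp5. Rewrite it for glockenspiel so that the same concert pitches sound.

F2 Ab2 Fb1 D##2

First find concert pitch: the guitar sounds a perfect octave below written, so F5 A-flat5 F-flat4 D-double-sharp5 sounds F4 Ab4 Fb3 D##4.
Then write for glockenspiel: it sounds a perfect fifteenth above written, so the part must be a perfect fifteenth below concert.
F4 → F2
Ab4 → Ab2
Fb3 → Fb1
D##4 → D##2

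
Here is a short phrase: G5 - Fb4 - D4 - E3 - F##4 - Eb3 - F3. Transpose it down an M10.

G5 -> Eb4
Fb4 -> Dbb3
D4 -> Bb2
E3 -> C2
F##4 -> D#3
Eb3 -> Cb2
F3 -> Db2

Eb4 Dbb3 Bb2 C2 D#3 Cb2 Db2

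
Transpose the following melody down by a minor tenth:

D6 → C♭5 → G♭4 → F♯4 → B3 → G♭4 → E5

B4 Ab3 Eb3 D#3 G#2 Eb3 C#4

D6 gives B4
Cb5 gives Ab3
Gb4 gives Eb3
F#4 gives D#3
B3 gives G#2
Gb4 gives Eb3
E5 gives C#4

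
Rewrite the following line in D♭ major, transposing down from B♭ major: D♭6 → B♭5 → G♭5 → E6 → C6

Fb5 Db5 Bbb4 G5 Eb5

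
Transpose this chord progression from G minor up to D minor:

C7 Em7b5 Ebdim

G7 Bm7b5 Bbdim

G minor up to D minor is a perfect fifth; each chord root moves by that interval while the quality stays the same.
C7: root C up a perfect fifth → G, giving G7.
Em7b5: root E up a perfect fifth → B, giving Bm7b5.
Ebdim: root Eb up a perfect fifth → Bb, giving Bbdim.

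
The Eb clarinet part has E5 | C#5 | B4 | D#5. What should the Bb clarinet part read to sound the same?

A5 F#5 E5 G#5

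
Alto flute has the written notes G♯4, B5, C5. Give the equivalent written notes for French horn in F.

First find concert pitch: the alto flute sounds a perfect fourth below written, so G♯4 B5 C5 sounds D#4 F#5 G4.
Then write for French horn in F: it sounds a perfect fifth below written, so the part must be a perfect fifth above concert.
D#4 → A#4
F#5 → C#6
G4 → D5

A#4 C#6 D5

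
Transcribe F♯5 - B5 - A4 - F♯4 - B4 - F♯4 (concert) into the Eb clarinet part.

D#5 G#5 F#4 D#4 G#4 D#4

Written C4 sounds as Eb4 on the Eb clarinet, so concert pitches are written a minor third down.
F#5 → D#5
B5 → G#5
A4 → F#4
F#4 → D#4
B4 → G#4
F#4 → D#4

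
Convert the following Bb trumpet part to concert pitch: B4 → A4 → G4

A4 G4 F4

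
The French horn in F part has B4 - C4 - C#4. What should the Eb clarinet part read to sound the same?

C#4 D3 D#3

First find concert pitch: the French horn in F sounds a perfect fifth below written, so B4 C4 C#4 sounds E4 F3 F#3.
Then write for Eb clarinet: it sounds a minor third above written, so the part must be a minor third below concert.
E4 → C#4
F3 → D3
F#3 → D#3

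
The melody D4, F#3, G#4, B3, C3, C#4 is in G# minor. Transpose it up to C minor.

Gb4 Bb3 C5 Eb4 Fb3 F4

G# minor to C minor up is a diminished fourth, so every note moves up by that interval.
D4 becomes Gb4
F#3 becomes Bb3
G#4 becomes C5
B3 becomes Eb4
C3 becomes Fb3
C#4 becomes F4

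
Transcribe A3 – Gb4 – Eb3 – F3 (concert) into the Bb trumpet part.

B3 Ab4 F3 G3

The Bb trumpet sounds a major second below written, so the written part must be a major second above concert — transpose each note up.
A3 → B3
Gb4 → Ab4
Eb3 → F3
F3 → G3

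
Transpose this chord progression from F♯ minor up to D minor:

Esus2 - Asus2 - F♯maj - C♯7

Csus2 Fsus2 Dmaj A7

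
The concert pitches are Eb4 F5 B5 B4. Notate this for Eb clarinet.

The Eb clarinet sounds a minor third above written, so the written part must be a minor third below concert — transpose each note down.
Eb4 → C4
F5 → D5
B5 → G#5
B4 → G#4

C4 D5 G#5 G#4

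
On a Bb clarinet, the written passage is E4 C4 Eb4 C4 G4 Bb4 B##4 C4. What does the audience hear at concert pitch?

Written C4 on the Bb clarinet sounds as Bb3, a major second lower; apply that shift to every note.
E4 -> D4
C4 -> Bb3
Eb4 -> Db4
C4 -> Bb3
G4 -> F4
Bb4 -> Ab4
B##4 -> A##4
C4 -> Bb3

D4 Bb3 Db4 Bb3 F4 Ab4 A##4 Bb3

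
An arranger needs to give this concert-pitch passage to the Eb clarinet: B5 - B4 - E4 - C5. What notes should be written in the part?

G#5 G#4 C#4 A4

The Eb clarinet sounds a minor third above written, so the written part must be a minor third below concert — transpose each note down.
B5 -> G#5
B4 -> G#4
E4 -> C#4
C5 -> A4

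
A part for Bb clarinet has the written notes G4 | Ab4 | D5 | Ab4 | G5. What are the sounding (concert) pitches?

F4 Gb4 C5 Gb4 F5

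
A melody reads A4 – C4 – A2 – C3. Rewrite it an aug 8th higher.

A4 to A#5
C4 to C#5
A2 to A#3
C3 to C#4

A#5 C#5 A#3 C#4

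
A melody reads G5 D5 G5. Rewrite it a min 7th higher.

A minor seventh up from G5 gives F6.
D5 up a minor seventh is C6.
G5: a seventh up reaches F, and 10 semitones makes it F6.

F6 C6 F6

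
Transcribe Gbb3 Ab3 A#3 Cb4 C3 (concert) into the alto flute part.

Written C4 sounds as G3 on the alto flute, so concert pitches are written a perfect fourth up.
Gbb3 becomes Cbb4
Ab3 becomes Db4
A#3 becomes D#4
Cb4 becomes Fb4
C3 becomes F3

Cbb4 Db4 D#4 Fb4 F3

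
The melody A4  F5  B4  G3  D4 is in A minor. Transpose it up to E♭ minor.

Eb5 Cb6 F5 Db4 Ab4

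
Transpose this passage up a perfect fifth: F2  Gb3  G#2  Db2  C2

C3 Db4 D#3 Ab2 G2

A perfect fifth up from F2 gives C3.
Gb3: a fifth up reaches D, and 7 semitones makes it Db4.
A perfect fifth up from G#2 gives D#3.
Db2: a fifth up reaches A, and 7 semitones makes it Ab2.
C2 up a perfect fifth is G2.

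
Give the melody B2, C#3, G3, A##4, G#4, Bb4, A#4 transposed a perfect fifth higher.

F#3 G#3 D4 E##5 D#5 F5 E#5

B2 to F#3
C#3 to G#3
G3 to D4
A##4 to E##5
G#4 to D#5
Bb4 to F5
A#4 to E#5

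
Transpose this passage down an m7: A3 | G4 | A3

A3 gives B2
G4 gives A3
A3 gives B2

B2 A3 B2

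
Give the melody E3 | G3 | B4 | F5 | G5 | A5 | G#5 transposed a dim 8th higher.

Eb4 Gb4 Bb5 Fb6 Gb6 Ab6 G6

E3 up a diminished octave is Eb4.
A diminished octave up from G3 gives Gb4.
B4: an octave up reaches B, and 11 semitones makes it Bb5.
F5 up a diminished octave is Fb6.
G5 up a diminished octave is Gb6.
A5: an octave up reaches A, and 11 semitones makes it Ab6.
G#5: an octave up reaches G, and 11 semitones makes it G6.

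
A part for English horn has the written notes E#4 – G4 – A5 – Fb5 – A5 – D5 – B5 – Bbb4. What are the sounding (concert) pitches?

The English horn sounds a perfect fifth below written, so transpose each written note down a perfect fifth.
E#4 gives A#3
G4 gives C4
A5 gives D5
Fb5 gives Bbb4
A5 gives D5
D5 gives G4
B5 gives E5
Bbb4 gives Ebb4

A#3 C4 D5 Bbb4 D5 G4 E5 Ebb4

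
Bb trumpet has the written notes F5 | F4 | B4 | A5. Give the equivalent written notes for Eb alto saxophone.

First find concert pitch: the Bb trumpet sounds a major second below written, so F5 F4 B4 A5 sounds Eb5 Eb4 A4 G5.
Then write for Eb alto saxophone: it sounds a major sixth below written, so the part must be a major sixth above concert.
Eb5 → C6
Eb4 → C5
A4 → F#5
G5 → E6

C6 C5 F#5 E6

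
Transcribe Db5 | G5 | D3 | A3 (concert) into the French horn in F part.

Written C4 sounds as F3 on the French horn in F, so concert pitches are written a perfect fifth up.
Db5 gives Ab5
G5 gives D6
D3 gives A3
A3 gives E4

Ab5 D6 A3 E4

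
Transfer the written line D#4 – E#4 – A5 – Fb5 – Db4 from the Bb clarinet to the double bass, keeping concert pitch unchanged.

First find concert pitch: the Bb clarinet sounds a major second below written, so D#4 E#4 A5 Fb5 Db4 sounds C#4 D#4 G5 Ebb5 Cb4.
Then write for double bass: it sounds a perfect octave below written, so the part must be a perfect octave above concert.
C#4 → C#5
D#4 → D#5
G5 → G6
Ebb5 → Ebb6
Cb4 → Cb5

C#5 D#5 G6 Ebb6 Cb5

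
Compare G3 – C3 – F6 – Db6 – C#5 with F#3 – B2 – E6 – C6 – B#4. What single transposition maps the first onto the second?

From G3 to F#3 is 2 letter names — a second of some quality.
F#3 to G3 is 1 semitone, which makes it a minor second; the second version is lower, so the direction is down.
Checking another pair — C#5 → B#4 — gives the same interval.

down a minor second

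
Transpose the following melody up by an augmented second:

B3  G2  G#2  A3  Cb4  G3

C##4 A#2 A##2 B#3 D4 A#3

B3: a second up reaches C, and 3 semitones makes it C##4.
An augmented second up from G2 gives A#2.
G#2 up an augmented second is A##2.
A3: a second up reaches B, and 3 semitones makes it B#3.
Cb4 up an augmented second is D4.
An augmented second up from G3 gives A#3.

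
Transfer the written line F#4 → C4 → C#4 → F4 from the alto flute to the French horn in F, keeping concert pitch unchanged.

First find concert pitch: the alto flute sounds a perfect fourth below written, so F#4 C4 C#4 F4 sounds C#4 G3 G#3 C4.
Then write for French horn in F: it sounds a perfect fifth below written, so the part must be a perfect fifth above concert.
C#4 → G#4
G3 → D4
G#3 → D#4
C4 → G4

G#4 D4 D#4 G4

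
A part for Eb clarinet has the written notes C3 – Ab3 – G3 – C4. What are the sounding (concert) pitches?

Written C4 on the Eb clarinet sounds as Eb4, a minor third higher; apply that shift to every note.
C3 gives Eb3
Ab3 gives Cb4
G3 gives Bb3
C4 gives Eb4

Eb3 Cb4 Bb3 Eb4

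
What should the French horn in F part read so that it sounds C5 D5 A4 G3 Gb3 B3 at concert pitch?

The French horn in F sounds a perfect fifth below written, so the written part must be a perfect fifth above concert — transpose each note up.
C5 becomes G5
D5 becomes A5
A4 becomes E5
G3 becomes D4
Gb3 becomes Db4
B3 becomes F#4

G5 A5 E5 D4 Db4 F#4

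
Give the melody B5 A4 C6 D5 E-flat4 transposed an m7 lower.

C#5 B3 D5 E4 F3

B5 becomes C#5
A4 becomes B3
C6 becomes D5
D5 becomes E4
Eb4 becomes F3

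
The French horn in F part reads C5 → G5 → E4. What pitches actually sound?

F4 C5 A3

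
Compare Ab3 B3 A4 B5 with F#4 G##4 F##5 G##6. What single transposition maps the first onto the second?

Take the first pair: Ab3 → F#4. A to F spans 6 letter names, so the interval is some kind of sixth.
Ab3 to F#4 is 10 semitones, which makes it an augmented sixth; the second version is higher, so the direction is up.
Checking another pair — B5 → G##6 — gives the same interval.

up an augmented sixth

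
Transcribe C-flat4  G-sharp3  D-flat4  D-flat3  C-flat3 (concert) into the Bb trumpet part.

Db4 A#3 Eb4 Eb3 Db3

Written C4 sounds as Bb3 on the Bb trumpet, so concert pitches are written a major second up.
Cb4 to Db4
G#3 to A#3
Db4 to Eb4
Db3 to Eb3
Cb3 to Db3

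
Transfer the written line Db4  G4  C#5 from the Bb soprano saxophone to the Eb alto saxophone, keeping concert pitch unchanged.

First find concert pitch: the Bb soprano saxophone sounds a major second below written, so Db4 G4 C#5 sounds Cb4 F4 B4.
Then write for Eb alto saxophone: it sounds a major sixth below written, so the part must be a major sixth above concert.
Cb4 → Ab4
F4 → D5
B4 → G#5

Ab4 D5 G#5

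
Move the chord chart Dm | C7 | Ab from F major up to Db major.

Bbm Ab7 Fb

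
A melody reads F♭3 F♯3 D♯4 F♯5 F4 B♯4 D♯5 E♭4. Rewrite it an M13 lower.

Abb1 A1 F#2 A3 Ab2 D#3 F#3 Gb2

A major thirteenth down from Fb3 gives Abb1.
F#3 down a major thirteenth is A1.
D#4 down a major thirteenth is F#2.
F#5 down a major thirteenth is A3.
F4: a thirteenth down reaches A, and 21 semitones makes it Ab2.
A major thirteenth down from B#4 gives D#3.
D#5: a thirteenth down reaches F, and 21 semitones makes it F#3.
Eb4: a thirteenth down reaches G, and 21 semitones makes it Gb2.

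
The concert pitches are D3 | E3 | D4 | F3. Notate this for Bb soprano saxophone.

E3 F#3 E4 G3

The Bb soprano saxophone sounds a major second below written, so the written part must be a major second above concert — transpose each note up.
D3 to E3
E3 to F#3
D4 to E4
F3 to G3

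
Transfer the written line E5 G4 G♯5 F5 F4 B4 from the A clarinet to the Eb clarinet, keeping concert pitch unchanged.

A#4 C#4 C##5 B4 B3 E#4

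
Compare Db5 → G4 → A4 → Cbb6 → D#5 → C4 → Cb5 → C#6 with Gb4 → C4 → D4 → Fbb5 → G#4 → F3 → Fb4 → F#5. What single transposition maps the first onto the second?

down a perfect fifth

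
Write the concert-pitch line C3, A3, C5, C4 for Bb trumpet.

D3 B3 D5 D4

The Bb trumpet sounds a major second below written, so the written part must be a major second above concert — transpose each note up.
C3 becomes D3
A3 becomes B3
C5 becomes D5
C4 becomes D4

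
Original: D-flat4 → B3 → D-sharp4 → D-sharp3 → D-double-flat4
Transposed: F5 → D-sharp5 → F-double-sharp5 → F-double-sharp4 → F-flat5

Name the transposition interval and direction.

From Db4 to F5 is 10 letter names — a tenth of some quality.
Db4 to F5 is 16 semitones, which makes it a major tenth; the second version is higher, so the direction is up.
Checking another pair — Dbb4 → Fb5 — gives the same interval.

up a major tenth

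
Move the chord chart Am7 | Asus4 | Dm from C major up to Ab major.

C major up to Ab major is a minor sixth; each chord root moves by that interval while the quality stays the same.
Am7: root A up a minor sixth → F, giving Fm7.
Asus4: root A up a minor sixth → F, giving Fsus4.
Dm: root D up a minor sixth → Bb, giving Bbm.

Fm7 Fsus4 Bbm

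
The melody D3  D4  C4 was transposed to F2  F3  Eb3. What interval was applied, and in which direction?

down a major sixth

From D3 to F2 is 6 letter names — a sixth of some quality.
F2 to D3 is 9 semitones, which makes it a major sixth; the second version is lower, so the direction is down.
Checking another pair — C4 → Eb3 — gives the same interval.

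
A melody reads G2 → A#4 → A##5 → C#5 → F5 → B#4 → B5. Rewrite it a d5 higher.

Db3 E5 E#6 G5 Cb6 F#5 F6

G2 up a diminished fifth is Db3.
A diminished fifth up from A#4 gives E5.
A diminished fifth up from A##5 gives E#6.
A diminished fifth up from C#5 gives G5.
F5: a fifth up reaches C, and 6 semitones makes it Cb6.
A diminished fifth up from B#4 gives F#5.
B5 up a diminished fifth is F6.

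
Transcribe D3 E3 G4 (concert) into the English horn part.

Written C4 sounds as F3 on the English horn, so concert pitches are written a perfect fifth up.
D3 to A3
E3 to B3
G4 to D5

A3 B3 D5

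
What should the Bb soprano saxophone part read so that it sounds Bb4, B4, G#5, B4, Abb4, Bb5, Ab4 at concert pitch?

The Bb soprano saxophone sounds a major second below written, so the written part must be a major second above concert — transpose each note up.
Bb4 gives C5
B4 gives C#5
G#5 gives A#5
B4 gives C#5
Abb4 gives Bbb4
Bb5 gives C6
Ab4 gives Bb4

C5 C#5 A#5 C#5 Bbb4 C6 Bb4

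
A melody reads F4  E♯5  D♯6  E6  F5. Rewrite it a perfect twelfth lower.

Bb2 A#3 G#4 A4 Bb3

F4 → Bb2
E#5 → A#3
D#6 → G#4
E6 → A4
F5 → Bb3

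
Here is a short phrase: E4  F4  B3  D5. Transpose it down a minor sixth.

G#3 A3 D#3 F#4

A minor sixth down from E4 gives G#3.
F4: a sixth down reaches A, and 8 semitones makes it A3.
B3 down a minor sixth is D#3.
A minor sixth down from D5 gives F#4.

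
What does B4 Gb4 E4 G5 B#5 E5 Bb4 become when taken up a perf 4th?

E5 Cb5 A4 C6 E#6 A5 Eb5

B4 up a perfect fourth is E5.
A perfect fourth up from Gb4 gives Cb5.
E4 up a perfect fourth is A4.
A perfect fourth up from G5 gives C6.
A perfect fourth up from B#5 gives E#6.
E5: a fourth up reaches A, and 5 semitones makes it A5.
Bb4 up a perfect fourth is Eb5.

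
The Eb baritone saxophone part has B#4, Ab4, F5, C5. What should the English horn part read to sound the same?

A#3 Gb3 Eb4 Bb3

First find concert pitch: the Eb baritone saxophone sounds a major thirteenth below written, so B#4 Ab4 F5 C5 sounds D#3 Cb3 Ab3 Eb3.
Then write for English horn: it sounds a perfect fifth below written, so the part must be a perfect fifth above concert.
D#3 → A#3
Cb3 → Gb3
Ab3 → Eb4
Eb3 → Bb3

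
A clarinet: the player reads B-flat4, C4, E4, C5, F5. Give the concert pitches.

The A clarinet sounds a minor third below written, so transpose each written note down a minor third.
Bb4 gives G4
C4 gives A3
E4 gives C#4
C5 gives A4
F5 gives D5

G4 A3 C#4 A4 D5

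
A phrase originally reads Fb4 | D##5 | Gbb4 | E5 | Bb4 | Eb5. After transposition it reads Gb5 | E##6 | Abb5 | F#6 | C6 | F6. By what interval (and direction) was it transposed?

up a major ninth

From Fb4 to Gb5 is 9 letter names — a ninth of some quality.
Fb4 to Gb5 is 14 semitones, which makes it a major ninth; the second version is higher, so the direction is up.
Checking another pair — Eb5 → F6 — gives the same interval.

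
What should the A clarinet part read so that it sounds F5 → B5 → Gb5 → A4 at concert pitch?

Ab5 D6 Bbb5 C5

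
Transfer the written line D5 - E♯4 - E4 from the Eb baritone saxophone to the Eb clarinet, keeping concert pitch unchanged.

First find concert pitch: the Eb baritone saxophone sounds a major thirteenth below written, so D5 E♯4 E4 sounds F3 G#2 G2.
Then write for Eb clarinet: it sounds a minor third above written, so the part must be a minor third below concert.
F3 → D3
G#2 → E#2
G2 → E2

D3 E#2 E2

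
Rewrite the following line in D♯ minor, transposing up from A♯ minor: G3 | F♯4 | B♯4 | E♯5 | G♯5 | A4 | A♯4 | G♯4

From A♯ up to D♯ is a perfect fourth; apply that to each pitch.
G3 becomes C4
F#4 becomes B4
B#4 becomes E#5
E#5 becomes A#5
G#5 becomes C#6
A4 becomes D5
A#4 becomes D#5
G#4 becomes C#5

C4 B4 E#5 A#5 C#6 D5 D#5 C#5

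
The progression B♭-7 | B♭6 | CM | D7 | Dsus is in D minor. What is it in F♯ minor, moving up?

D-7 D6 EM F#7 F#sus

D minor up to F♯ minor is a major third; each chord root moves by that interval while the quality stays the same.
B♭-7: root B♭ up a major third → D, giving D-7.
B♭6: root B♭ up a major third → D, giving D6.
CM: root C up a major third → E, giving EM.
D7: root D up a major third → F#, giving F#7.
Dsus: root D up a major third → F#, giving F#sus.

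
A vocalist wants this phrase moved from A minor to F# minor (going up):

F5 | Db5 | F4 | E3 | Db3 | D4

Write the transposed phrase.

From A up to F# is a major sixth; apply that to each pitch.
F5 gives D6
Db5 gives Bb5
F4 gives D5
E3 gives C#4
Db3 gives Bb3
D4 gives B4

D6 Bb5 D5 C#4 Bb3 B4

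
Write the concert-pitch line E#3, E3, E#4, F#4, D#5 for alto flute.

The alto flute sounds a perfect fourth below written, so the written part must be a perfect fourth above concert — transpose each note up.
E#3 → A#3
E3 → A3
E#4 → A#4
F#4 → B4
D#5 → G#5

A#3 A3 A#4 B4 G#5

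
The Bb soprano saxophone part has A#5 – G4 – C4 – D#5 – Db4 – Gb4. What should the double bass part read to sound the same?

G#6 F5 Bb4 C#6 Cb5 Fb5

First find concert pitch: the Bb soprano saxophone sounds a major second below written, so A#5 G4 C4 D#5 Db4 Gb4 sounds G#5 F4 Bb3 C#5 Cb4 Fb4.
Then write for double bass: it sounds a perfect octave below written, so the part must be a perfect octave above concert.
G#5 → G#6
F4 → F5
Bb3 → Bb4
C#5 → C#6
Cb4 → Cb5
Fb4 → Fb5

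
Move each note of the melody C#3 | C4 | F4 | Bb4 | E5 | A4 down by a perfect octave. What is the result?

C#2 C3 F3 Bb3 E4 A3

C#3: an octave down reaches C, and 12 semitones makes it C#2.
C4: an octave down reaches C, and 12 semitones makes it C3.
F4 down a perfect octave is F3.
Bb4 down a perfect octave is Bb3.
A perfect octave down from E5 gives E4.
A perfect octave down from A4 gives A3.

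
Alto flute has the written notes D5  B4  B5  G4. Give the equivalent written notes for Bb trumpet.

First find concert pitch: the alto flute sounds a perfect fourth below written, so D5 B4 B5 G4 sounds A4 F#4 F#5 D4.
Then write for Bb trumpet: it sounds a major second below written, so the part must be a major second above concert.
A4 → B4
F#4 → G#4
F#5 → G#5
D4 → E4

B4 G#4 G#5 E4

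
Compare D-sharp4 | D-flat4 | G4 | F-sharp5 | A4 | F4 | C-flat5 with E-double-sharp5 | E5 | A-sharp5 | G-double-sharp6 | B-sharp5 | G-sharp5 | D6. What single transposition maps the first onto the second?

up an augmented ninth

Take the first pair: D#4 → E##5. D to E spans 9 letter names, so the interval is some kind of ninth.
D#4 to E##5 is 15 semitones, which makes it an augmented ninth; the second version is higher, so the direction is up.
Checking another pair — Cb5 → D6 — gives the same interval.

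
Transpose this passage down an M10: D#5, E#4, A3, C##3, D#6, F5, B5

B3 C#3 F2 A#1 B4 Db4 G4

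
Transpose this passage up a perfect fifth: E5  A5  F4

B5 E6 C5

E5 gives B5
A5 gives E6
F4 gives C5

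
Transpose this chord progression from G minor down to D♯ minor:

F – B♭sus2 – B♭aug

C# F#sus2 F#aug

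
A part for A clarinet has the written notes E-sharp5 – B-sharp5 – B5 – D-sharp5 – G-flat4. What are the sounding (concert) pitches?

C##5 G##5 G#5 B#4 Eb4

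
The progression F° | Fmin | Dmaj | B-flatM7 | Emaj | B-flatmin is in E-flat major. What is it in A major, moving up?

E-flat major up to A major is an augmented fourth; each chord root moves by that interval while the quality stays the same.
F°: root F up an augmented fourth → B, giving B°.
Fmin: root F up an augmented fourth → B, giving Bmin.
Dmaj: root D up an augmented fourth → G#, giving G#maj.
B-flatM7: root B-flat up an augmented fourth → E, giving EM7.
Emaj: root E up an augmented fourth → A#, giving A#maj.
B-flatmin: root B-flat up an augmented fourth → E, giving Emin.

B° Bmin G#maj EM7 A#maj Emin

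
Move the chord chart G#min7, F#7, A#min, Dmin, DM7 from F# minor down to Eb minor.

F# minor down to Eb minor is an augmented second; each chord root moves by that interval while the quality stays the same.
G#min7: root G# down an augmented second → F, giving Fmin7.
F#7: root F# down an augmented second → Eb, giving Eb7.
A#min: root A# down an augmented second → G, giving Gmin.
Dmin: root D down an augmented second → Cb, giving Cbmin.
DM7: root D down an augmented second → Cb, giving CbM7.

Fmin7 Eb7 Gmin Cbmin CbM7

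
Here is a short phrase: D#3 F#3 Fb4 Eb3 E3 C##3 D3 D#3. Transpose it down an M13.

F#1 A1 Abb2 Gb1 G1 E#1 F1 F#1

D#3: a thirteenth down reaches F, and 21 semitones makes it F#1.
A major thirteenth down from F#3 gives A1.
A major thirteenth down from Fb4 gives Abb2.
A major thirteenth down from Eb3 gives Gb1.
E3: a thirteenth down reaches G, and 21 semitones makes it G1.
C##3: a thirteenth down reaches E, and 21 semitones makes it E#1.
D3 down a major thirteenth is F1.
D#3 down a major thirteenth is F#1.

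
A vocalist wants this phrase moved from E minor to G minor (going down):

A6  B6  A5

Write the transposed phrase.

C6 D6 C5

E minor to G minor down is a major sixth, so every note moves down by that interval.
A6 gives C6
B6 gives D6
A5 gives C5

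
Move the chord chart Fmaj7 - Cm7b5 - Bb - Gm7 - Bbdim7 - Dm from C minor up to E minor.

Amaj7 Em7b5 D Bm7 Ddim7 F#m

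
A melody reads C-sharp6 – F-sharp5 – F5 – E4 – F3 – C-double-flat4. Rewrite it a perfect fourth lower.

C#6 down a perfect fourth is G#5.
F#5: a fourth down reaches C, and 5 semitones makes it C#5.
F5 down a perfect fourth is C5.
E4: a fourth down reaches B, and 5 semitones makes it B3.
F3: a fourth down reaches C, and 5 semitones makes it C3.
Cbb4 down a perfect fourth is Gbb3.

G#5 C#5 C5 B3 C3 Gbb3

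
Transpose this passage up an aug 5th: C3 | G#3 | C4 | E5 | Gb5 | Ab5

C3: a fifth up reaches G, and 8 semitones makes it G#3.
An augmented fifth up from G#3 gives D##4.
C4: a fifth up reaches G, and 8 semitones makes it G#4.
E5: a fifth up reaches B, and 8 semitones makes it B#5.
Gb5: a fifth up reaches D, and 8 semitones makes it D6.
An augmented fifth up from Ab5 gives E6.

G#3 D##4 G#4 B#5 D6 E6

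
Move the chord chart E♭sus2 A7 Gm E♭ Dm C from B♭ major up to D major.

Gsus2 C#7 Bm G F#m E

B♭ major up to D major is a major third; each chord root moves by that interval while the quality stays the same.
E♭sus2: root E♭ up a major third → G, giving Gsus2.
A7: root A up a major third → C#, giving C#7.
Gm: root G up a major third → B, giving Bm.
E♭: root E♭ up a major third → G, giving G.
Dm: root D up a major third → F#, giving F#m.
C: root C up a major third → E, giving E.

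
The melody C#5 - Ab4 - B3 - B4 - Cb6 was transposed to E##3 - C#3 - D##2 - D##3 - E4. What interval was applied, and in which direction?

From C#5 to E##3 is 13 letter names — a thirteenth of some quality.
E##3 to C#5 is 19 semitones, which makes it a diminished thirteenth; the second version is lower, so the direction is down.
Checking another pair — Cb6 → E4 — gives the same interval.

down a diminished thirteenth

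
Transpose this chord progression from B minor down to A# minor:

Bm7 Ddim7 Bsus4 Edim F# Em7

A#m7 C#dim7 A#sus4 D#dim E# D#m7

B minor down to A# minor is a minor second; each chord root moves by that interval while the quality stays the same.
Bm7: root B down a minor second → A#, giving A#m7.
Ddim7: root D down a minor second → C#, giving C#dim7.
Bsus4: root B down a minor second → A#, giving A#sus4.
Edim: root E down a minor second → D#, giving D#dim.
F#: root F# down a minor second → E#, giving E#.
Em7: root E down a minor second → D#, giving D#m7.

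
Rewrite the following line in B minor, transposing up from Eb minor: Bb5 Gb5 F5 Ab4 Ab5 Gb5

F#6 D6 C#6 E5 E6 D6

Eb minor to B minor up is an augmented fifth, so every note moves up by that interval.
Bb5 becomes F#6
Gb5 becomes D6
F5 becomes C#6
Ab4 becomes E5
Ab5 becomes E6
Gb5 becomes D6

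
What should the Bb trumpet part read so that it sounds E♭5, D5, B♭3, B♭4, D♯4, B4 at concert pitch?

F5 E5 C4 C5 E#4 C#5

The Bb trumpet sounds a major second below written, so the written part must be a major second above concert — transpose each note up.
Eb5 → F5
D5 → E5
Bb3 → C4
Bb4 → C5
D#4 → E#4
B4 → C#5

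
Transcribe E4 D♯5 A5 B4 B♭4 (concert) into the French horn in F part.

B4 A#5 E6 F#5 F5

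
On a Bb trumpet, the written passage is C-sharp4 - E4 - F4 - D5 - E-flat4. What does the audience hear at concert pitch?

B3 D4 Eb4 C5 Db4

Written C4 on the Bb trumpet sounds as Bb3, a major second lower; apply that shift to every note.
C#4 → B3
E4 → D4
F4 → Eb4
D5 → C5
Eb4 → Db4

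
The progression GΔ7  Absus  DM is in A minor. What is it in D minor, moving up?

A minor up to D minor is a perfect fourth; each chord root moves by that interval while the quality stays the same.
GΔ7: root G up a perfect fourth → C, giving CΔ7.
Absus: root Ab up a perfect fourth → Db, giving Dbsus.
DM: root D up a perfect fourth → G, giving GM.

CΔ7 Dbsus GM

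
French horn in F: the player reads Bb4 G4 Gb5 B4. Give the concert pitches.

Eb4 C4 Cb5 E4

The French horn in F sounds a perfect fifth below written, so transpose each written note down a perfect fifth.
Bb4 → Eb4
G4 → C4
Gb5 → Cb5
B4 → E4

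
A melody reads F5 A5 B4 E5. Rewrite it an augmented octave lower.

An augmented octave down from F5 gives Fb4.
A5 down an augmented octave is Ab4.
B4: an octave down reaches B, and 13 semitones makes it Bb3.
E5: an octave down reaches E, and 13 semitones makes it Eb4.

Fb4 Ab4 Bb3 Eb4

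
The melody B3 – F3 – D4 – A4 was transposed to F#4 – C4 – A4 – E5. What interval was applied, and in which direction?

Take the first pair: B3 → F#4. B to F spans 5 letter names, so the interval is some kind of fifth.
B3 to F#4 is 7 semitones, which makes it a perfect fifth; the second version is higher, so the direction is up.
Checking another pair — A4 → E5 — gives the same interval.

up a perfect fifth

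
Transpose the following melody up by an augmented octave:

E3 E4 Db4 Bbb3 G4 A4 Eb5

E#4 E#5 D5 Bb4 G#5 A#5 E6

E3 gives E#4
E4 gives E#5
Db4 gives D5
Bbb3 gives Bb4
G4 gives G#5
A4 gives A#5
Eb5 gives E6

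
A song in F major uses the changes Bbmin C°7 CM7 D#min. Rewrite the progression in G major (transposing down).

F major down to G major is a minor seventh; each chord root moves by that interval while the quality stays the same.
Bbmin: root Bb down a minor seventh → C, giving Cmin.
C°7: root C down a minor seventh → D, giving D°7.
CM7: root C down a minor seventh → D, giving DM7.
D#min: root D# down a minor seventh → E#, giving E#min.

Cmin D°7 DM7 E#min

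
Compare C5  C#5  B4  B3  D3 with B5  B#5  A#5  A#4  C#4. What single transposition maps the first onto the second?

Take the first pair: C5 → B5. C to B spans 7 letter names, so the interval is some kind of seventh.
C5 to B5 is 11 semitones, which makes it a major seventh; the second version is higher, so the direction is up.
Checking another pair — D3 → C#4 — gives the same interval.

up a major seventh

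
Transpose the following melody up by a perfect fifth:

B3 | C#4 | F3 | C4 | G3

F#4 G#4 C4 G4 D4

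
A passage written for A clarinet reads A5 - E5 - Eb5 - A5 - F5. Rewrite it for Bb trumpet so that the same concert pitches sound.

G#5 D#5 D5 G#5 E5

First find concert pitch: the A clarinet sounds a minor third below written, so A5 E5 Eb5 A5 F5 sounds F#5 C#5 C5 F#5 D5.
Then write for Bb trumpet: it sounds a major second below written, so the part must be a major second above concert.
F#5 → G#5
C#5 → D#5
C5 → D5
F#5 → G#5
D5 → E5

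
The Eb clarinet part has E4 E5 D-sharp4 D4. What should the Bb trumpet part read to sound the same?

A4 A5 G#4 G4

First find concert pitch: the Eb clarinet sounds a minor third above written, so E4 E5 D-sharp4 D4 sounds G4 G5 F#4 F4.
Then write for Bb trumpet: it sounds a major second below written, so the part must be a major second above concert.
G4 → A4
G5 → A5
F#4 → G#4
F4 → G4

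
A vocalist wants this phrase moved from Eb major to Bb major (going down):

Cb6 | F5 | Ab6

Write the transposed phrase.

Eb major to Bb major down is a perfect fourth, so every note moves down by that interval.
Cb6 gives Gb5
F5 gives C5
Ab6 gives Eb6

Gb5 C5 Eb6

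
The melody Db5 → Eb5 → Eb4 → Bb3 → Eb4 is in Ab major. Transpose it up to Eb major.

From Ab up to Eb is a perfect fifth; apply that to each pitch.
Db5 becomes Ab5
Eb5 becomes Bb5
Eb4 becomes Bb4
Bb3 becomes F4
Eb4 becomes Bb4

Ab5 Bb5 Bb4 F4 Bb4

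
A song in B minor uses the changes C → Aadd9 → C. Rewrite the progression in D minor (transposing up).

Eb Cadd9 Eb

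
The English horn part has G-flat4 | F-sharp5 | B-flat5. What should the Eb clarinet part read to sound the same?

Ab3 G#4 C5

First find concert pitch: the English horn sounds a perfect fifth below written, so G-flat4 F-sharp5 B-flat5 sounds Cb4 B4 Eb5.
Then write for Eb clarinet: it sounds a minor third above written, so the part must be a minor third below concert.
Cb4 → Ab3
B4 → G#4
Eb5 → C5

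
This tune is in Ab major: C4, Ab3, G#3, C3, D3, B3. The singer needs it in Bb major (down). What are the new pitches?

D3 Bb2 A#2 D2 E2 C#3

Ab major to Bb major down is a minor seventh, so every note moves down by that interval.
C4 → D3
Ab3 → Bb2
G#3 → A#2
C3 → D2
D3 → E2
B3 → C#3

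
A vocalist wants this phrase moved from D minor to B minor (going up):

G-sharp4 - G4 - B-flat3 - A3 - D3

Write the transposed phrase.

E#5 E5 G4 F#4 B3

From D up to B is a major sixth; apply that to each pitch.
G#4 → E#5
G4 → E5
Bb3 → G4
A3 → F#4
D3 → B3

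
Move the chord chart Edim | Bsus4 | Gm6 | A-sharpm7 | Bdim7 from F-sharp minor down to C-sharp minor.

F-sharp minor down to C-sharp minor is a perfect fourth; each chord root moves by that interval while the quality stays the same.
Edim: root E down a perfect fourth → B, giving Bdim.
Bsus4: root B down a perfect fourth → F#, giving F#sus4.
Gm6: root G down a perfect fourth → D, giving Dm6.
A-sharpm7: root A-sharp down a perfect fourth → E#, giving E#m7.
Bdim7: root B down a perfect fourth → F#, giving F#dim7.

Bdim F#sus4 Dm6 E#m7 F#dim7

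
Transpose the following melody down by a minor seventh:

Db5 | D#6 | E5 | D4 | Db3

Eb4 E#5 F#4 E3 Eb2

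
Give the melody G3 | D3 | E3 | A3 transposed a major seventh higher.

A major seventh up from G3 gives F#4.
A major seventh up from D3 gives C#4.
E3: a seventh up reaches D, and 11 semitones makes it D#4.
A3: a seventh up reaches G, and 11 semitones makes it G#4.

F#4 C#4 D#4 G#4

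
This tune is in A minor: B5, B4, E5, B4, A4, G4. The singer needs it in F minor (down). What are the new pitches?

G5 G4 C5 G4 F4 Eb4

From A down to F is a major third; apply that to each pitch.
B5 gives G5
B4 gives G4
E5 gives C5
B4 gives G4
A4 gives F4
G4 gives Eb4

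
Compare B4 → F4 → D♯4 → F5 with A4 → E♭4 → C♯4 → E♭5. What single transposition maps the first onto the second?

down a major second

From B4 to A4 is 2 letter names — a second of some quality.
A4 to B4 is 2 semitones, which makes it a major second; the second version is lower, so the direction is down.
Checking another pair — F5 → Eb5 — gives the same interval.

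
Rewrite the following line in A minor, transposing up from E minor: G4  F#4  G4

C5 B4 C5

From E up to A is a perfect fourth; apply that to each pitch.
G4 → C5
F#4 → B4
G4 → C5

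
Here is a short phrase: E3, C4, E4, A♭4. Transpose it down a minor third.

E3 gives C#3
C4 gives A3
E4 gives C#4
Ab4 gives F4

C#3 A3 C#4 F4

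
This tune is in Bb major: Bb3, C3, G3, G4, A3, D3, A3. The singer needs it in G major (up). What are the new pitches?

G4 A3 E4 E5 F#4 B3 F#4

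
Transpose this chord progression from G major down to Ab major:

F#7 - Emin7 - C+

G major down to Ab major is a major seventh; each chord root moves by that interval while the quality stays the same.
F#7: root F# down a major seventh → G, giving G7.
Emin7: root E down a major seventh → F, giving Fmin7.
C+: root C down a major seventh → Db, giving Db+.

G7 Fmin7 Db+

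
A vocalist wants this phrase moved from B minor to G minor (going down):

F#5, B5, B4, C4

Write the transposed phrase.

D5 G5 G4 Ab3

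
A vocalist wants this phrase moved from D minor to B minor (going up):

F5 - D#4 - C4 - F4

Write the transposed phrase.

D6 B#4 A4 D5

D minor to B minor up is a major sixth, so every note moves up by that interval.
F5 to D6
D#4 to B#4
C4 to A4
F4 to D5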